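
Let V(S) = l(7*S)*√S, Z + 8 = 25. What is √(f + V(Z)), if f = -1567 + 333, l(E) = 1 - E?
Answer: √(-1234 - 118*√17) ≈ 41.479*I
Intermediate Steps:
Z = 17 (Z = -8 + 25 = 17)
V(S) = √S*(1 - 7*S) (V(S) = (1 - 7*S)*√S = √S*(1 - 7*S))
f = -1234
√(f + V(Z)) = √(-1234 + √17*(1 - 7*17)) = √(-1234 + √17*(1 - 119)) = √(-1234 + √17*(-118)) = √(-1234 - 118*√17)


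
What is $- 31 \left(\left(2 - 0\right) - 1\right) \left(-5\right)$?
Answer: $155$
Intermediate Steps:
$- 31 \left(\left(2 - 0\right) - 1\right) \left(-5\right) = - 31 \left(\left(2 + 0\right) - 1\right) \left(-5\right) = - 31 \left(2 - 1\right) \left(-5\right) = - 31 \cdot 1 \left(-5\right) = \left(-31\right) \left(-5\right) = 155$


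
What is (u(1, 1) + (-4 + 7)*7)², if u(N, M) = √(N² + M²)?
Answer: (21 + √2)² ≈ 502.40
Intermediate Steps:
u(N, M) = √(M² + N²)
(u(1, 1) + (-4 + 7)*7)² = (√(1² + 1²) + (-4 + 7)*7)² = (√(1 + 1) + 3*7)² = (√2 + 21)² = (21 + √2)²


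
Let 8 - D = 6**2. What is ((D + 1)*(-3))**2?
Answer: 6561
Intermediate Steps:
D = -28 (D = 8 - 1*6**2 = 8 - 1*36 = 8 - 36 = -28)
((D + 1)*(-3))**2 = ((-28 + 1)*(-3))**2 = (-27*(-3))**2 = 81**2 = 6561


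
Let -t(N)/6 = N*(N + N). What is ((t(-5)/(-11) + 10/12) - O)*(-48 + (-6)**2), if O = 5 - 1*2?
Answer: -3314/11 ≈ -301.27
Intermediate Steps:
t(N) = -12*N**2 (t(N) = -6*N*(N + N) = -6*N*2*N = -12*N**2)
O = 3 (O = 5 - 2 = 3)
((t(-5)/(-11) + 10/12) - O)*(-48 + (-6)**2) = ((-12*(-5)**2/(-11) + 10/12) - 1*3)*(-48 + (-6)**2) = ((-12*25*(-1/11) + 10*(1/12)) - 3)*(-48 + 36) = ((-300*(-1/11) + 5/6) - 3)*(-12) = ((300/11 + 5/6) - 3)*(-12) = (1855/66 - 3)*(-12) = (1657/66)*(-12) = -3314/11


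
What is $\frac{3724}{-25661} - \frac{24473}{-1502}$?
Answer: $\frac{622408205}{38542822} \approx 16.148$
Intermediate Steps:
$\frac{3724}{-25661} - \frac{24473}{-1502} = 3724 \left(- \frac{1}{25661}\right) - - \frac{24473}{1502} = - \frac{3724}{25661} + \frac{24473}{1502} = \frac{622408205}{38542822}$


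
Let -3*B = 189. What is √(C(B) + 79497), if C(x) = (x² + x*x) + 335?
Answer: √87770 ≈ 296.26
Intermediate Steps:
B = -63 (B = -⅓*189 = -63)
C(x) = 335 + 2*x² (C(x) = (x² + x²) + 335 = 2*x² + 335 = 335 + 2*x²)
√(C(B) + 79497) = √((335 + 2*(-63)²) + 79497) = √((335 + 2*3969) + 79497) = √((335 + 7938) + 79497) = √(8273 + 79497) = √87770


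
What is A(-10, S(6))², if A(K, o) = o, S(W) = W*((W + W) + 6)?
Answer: 11664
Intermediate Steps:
S(W) = W*(6 + 2*W) (S(W) = W*(2*W + 6) = W*(6 + 2*W))
A(-10, S(6))² = (2*6*(3 + 6))² = (2*6*9)² = 108² = 11664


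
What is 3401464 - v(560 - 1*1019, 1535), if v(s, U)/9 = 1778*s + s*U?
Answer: 17087467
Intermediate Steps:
v(s, U) = 16002*s + 9*U*s (v(s, U) = 9*(1778*s + s*U) = 9*(1778*s + U*s) = 16002*s + 9*U*s)
3401464 - v(560 - 1*1019, 1535) = 3401464 - 9*(560 - 1*1019)*(1778 + 1535) = 3401464 - 9*(560 - 1019)*3313 = 3401464 - 9*(-459)*3313 = 3401464 - 1*(-13686003) = 3401464 + 13686003 = 17087467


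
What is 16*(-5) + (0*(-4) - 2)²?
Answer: -76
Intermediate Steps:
16*(-5) + (0*(-4) - 2)² = -80 + (0 - 2)² = -80 + (-2)² = -80 + 4 = -76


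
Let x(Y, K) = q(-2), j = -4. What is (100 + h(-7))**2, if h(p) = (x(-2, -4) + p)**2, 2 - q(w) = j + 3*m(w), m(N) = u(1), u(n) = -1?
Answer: 10816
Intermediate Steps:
m(N) = -1
q(w) = 9 (q(w) = 2 - (-4 + 3*(-1)) = 2 - (-4 - 3) = 2 - 1*(-7) = 2 + 7 = 9)
x(Y, K) = 9
h(p) = (9 + p)**2
(100 + h(-7))**2 = (100 + (9 - 7)**2)**2 = (100 + 2**2)**2 = (100 + 4)**2 = 104**2 = 10816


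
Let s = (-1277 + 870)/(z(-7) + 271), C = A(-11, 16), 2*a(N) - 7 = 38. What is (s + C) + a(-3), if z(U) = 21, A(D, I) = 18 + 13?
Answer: 15215/292 ≈ 52.106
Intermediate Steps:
A(D, I) = 31
a(N) = 45/2 (a(N) = 7/2 + (½)*38 = 7/2 + 19 = 45/2)
C = 31
s = -407/292 (s = (-1277 + 870)/(21 + 271) = -407/292 ≈ -1.3938)
(s + C) + a(-3) = (-407/292 + 31) + 45/2 = 8645/292 + 45/2 = 15215/292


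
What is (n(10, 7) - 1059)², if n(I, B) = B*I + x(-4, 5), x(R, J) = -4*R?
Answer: 946729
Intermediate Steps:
n(I, B) = 16 + B*I (n(I, B) = B*I - 4*(-4) = B*I + 16 = 16 + B*I)
(n(10, 7) - 1059)² = ((16 + 7*10) - 1059)² = ((16 + 70) - 1059)² = (86 - 1059)² = (-973)² = 946729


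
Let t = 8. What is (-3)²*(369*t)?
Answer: 26568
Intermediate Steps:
(-3)²*(369*t) = (-3)²*(369*8) = 9*2952 = 26568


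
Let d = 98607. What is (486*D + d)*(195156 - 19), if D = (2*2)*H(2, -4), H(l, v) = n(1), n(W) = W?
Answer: 19621220487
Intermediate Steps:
H(l, v) = 1
D = 4 (D = (2*2)*1 = 4*1 = 4)
(486*D + d)*(195156 - 19) = (486*4 + 98607)*(195156 - 19) = (1944 + 98607)*195137 = 100551*195137 = 19621220487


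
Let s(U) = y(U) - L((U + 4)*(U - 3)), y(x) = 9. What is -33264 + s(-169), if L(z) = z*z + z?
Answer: -805486035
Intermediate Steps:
L(z) = z + z**2 (L(z) = z**2 + z = z + z**2)
s(U) = 9 - (1 + (-3 + U)*(4 + U))*(-3 + U)*(4 + U) (s(U) = 9 - (U + 4)*(U - 3)*(1 + (U + 4)*(U - 3)) = 9 - (4 + U)*(-3 + U)*(1 + (4 + U)*(-3 + U)) = 9 - (-3 + U)*(4 + U)*(1 + (-3 + U)*(4 + U)) = 9 - (1 + (-3 + U)*(4 + U))*(-3 + U)*(4 + U))
-33264 + s(-169) = -33264 + (9 - (-12 - 169 + (-169)**2)*(-11 - 169 + (-169)**2)) = -33264 + (9 - (-12 - 169 + 28561)*(-11 - 169 + 28561)) = -33264 + (9 - 1*28380*28381) = -33264 + (9 - 805452780) = -33264 - 805452771 = -805486035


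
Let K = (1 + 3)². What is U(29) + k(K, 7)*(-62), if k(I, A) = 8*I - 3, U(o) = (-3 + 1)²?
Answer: -7746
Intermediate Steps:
K = 16 (K = 4² = 16)
U(o) = 4 (U(o) = (-2)² = 4)
k(I, A) = -3 + 8*I
U(29) + k(K, 7)*(-62) = 4 + (-3 + 8*16)*(-62) = 4 + (-3 + 128)*(-62) = 4 + 125*(-62) = 4 - 7750 = -7746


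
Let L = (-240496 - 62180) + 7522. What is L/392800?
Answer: -147577/196400 ≈ -0.75141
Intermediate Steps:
L = -295154 (L = -302676 + 7522 = -295154)
L/392800 = -295154/392800 = -295154*1/392800 = -147577/196400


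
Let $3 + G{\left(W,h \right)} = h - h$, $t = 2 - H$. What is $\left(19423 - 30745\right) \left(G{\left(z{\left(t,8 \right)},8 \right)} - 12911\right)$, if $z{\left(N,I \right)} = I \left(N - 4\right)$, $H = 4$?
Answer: $146212308$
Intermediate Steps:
$t = -2$ ($t = 2 - 4 = -2$)
$z{\left(N,I \right)} = I \left(-4 + N\right)$
$G{\left(W,h \right)} = -3$ ($G{\left(W,h \right)} = -3 + \left(h - h\right) = -3 + 0 = -3$)
$\left(19423 - 30745\right) \left(G{\left(z{\left(t,8 \right)},8 \right)} - 12911\right) = \left(19423 - 30745\right) \left(-3 - 12911\right) = \left(-11322\right) \left(-12914\right) = 146212308$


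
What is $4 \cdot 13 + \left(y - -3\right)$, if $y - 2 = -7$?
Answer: $50$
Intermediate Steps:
$y = -5$ ($y = 2 - 7 = -5$)
$4 \cdot 13 + \left(y - -3\right) = 4 \cdot 13 - 2 = 52 + \left(-5 + 3\right) = 52 - 2 = 50$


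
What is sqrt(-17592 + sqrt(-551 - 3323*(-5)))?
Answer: 2*sqrt(-4398 + 2*sqrt(251)) ≈ 132.16*I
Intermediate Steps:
sqrt(-17592 + sqrt(-551 - 3323*(-5))) = sqrt(-17592 + sqrt(-551 + 16615)) = sqrt(-17592 + sqrt(16064)) = sqrt(-17592 + 8*sqrt(251))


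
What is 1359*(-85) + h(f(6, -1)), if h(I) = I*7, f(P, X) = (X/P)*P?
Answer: -115522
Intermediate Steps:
f(P, X) = X
h(I) = 7*I
1359*(-85) + h(f(6, -1)) = 1359*(-85) + 7*(-1) = -115515 - 7 = -115522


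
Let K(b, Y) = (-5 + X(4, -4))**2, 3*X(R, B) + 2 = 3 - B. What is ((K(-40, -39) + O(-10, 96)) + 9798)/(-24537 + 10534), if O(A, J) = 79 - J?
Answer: -88129/126027 ≈ -0.69929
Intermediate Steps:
X(R, B) = 1/3 - B/3 (X(R, B) = -2/3 + (3 - B)/3 = -2/3 + (1 - B/3) = 1/3 - B/3)
K(b, Y) = 100/9 (K(b, Y) = (-5 + (1/3 - 1/3*(-4)))**2 = (-5 + (1/3 + 4/3))**2 = (-5 + 5/3)**2 = (-10/3)**2 = 100/9)
((K(-40, -39) + O(-10, 96)) + 9798)/(-24537 + 10534) = ((100/9 + (79 - 1*96)) + 9798)/(-24537 + 10534) = ((100/9 + (79 - 96)) + 9798)/(-14003) = ((100/9 - 17) + 9798)*(-1/14003) = (-53/9 + 9798)*(-1/14003) = (88129/9)*(-1/14003) = -88129/126027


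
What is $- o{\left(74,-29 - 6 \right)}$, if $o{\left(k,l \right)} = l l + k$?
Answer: $-1299$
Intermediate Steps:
$o{\left(k,l \right)} = k + l^{2}$ ($o{\left(k,l \right)} = l^{2} + k = k + l^{2}$)
$- o{\left(74,-29 - 6 \right)} = - (74 + \left(-29 - 6\right)^{2}) = - (74 + \left(-35\right)^{2}) = - (74 + 1225) = \left(-1\right) 1299 = -1299$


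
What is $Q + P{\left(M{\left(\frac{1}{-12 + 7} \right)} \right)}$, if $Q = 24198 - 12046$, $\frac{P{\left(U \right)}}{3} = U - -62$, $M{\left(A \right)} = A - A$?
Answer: $12338$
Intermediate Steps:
$M{\left(A \right)} = 0$
$P{\left(U \right)} = 186 + 3 U$ ($P{\left(U \right)} = 3 \left(U - -62\right) = 3 \left(U + 62\right) = 3 \left(62 + U\right) = 186 + 3 U$)
$Q = 12152$ ($Q = 24198 - 12046 = 12152$)
$Q + P{\left(M{\left(\frac{1}{-12 + 7} \right)} \right)} = 12152 + \left(186 + 3 \cdot 0\right) = 12152 + \left(186 + 0\right) = 12152 + 186 = 12338$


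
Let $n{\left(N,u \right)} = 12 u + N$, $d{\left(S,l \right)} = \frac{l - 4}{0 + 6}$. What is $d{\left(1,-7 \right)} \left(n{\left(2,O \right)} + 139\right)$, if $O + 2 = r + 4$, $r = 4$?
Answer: $- \frac{781}{2} \approx -390.5$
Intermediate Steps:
$d{\left(S,l \right)} = - \frac{2}{3} + \frac{l}{6}$ ($d{\left(S,l \right)} = \frac{-4 + l}{6} = \left(-4 + l\right) \frac{1}{6} = - \frac{2}{3} + \frac{l}{6}$)
$O = 6$ ($O = -2 + \left(4 + 4\right) = -2 + 8 = 6$)
$n{\left(N,u \right)} = N + 12 u$
$d{\left(1,-7 \right)} \left(n{\left(2,O \right)} + 139\right) = \left(- \frac{2}{3} + \frac{1}{6} \left(-7\right)\right) \left(\left(2 + 12 \cdot 6\right) + 139\right) = \left(- \frac{2}{3} - \frac{7}{6}\right) \left(\left(2 + 72\right) + 139\right) = - \frac{11 \left(74 + 139\right)}{6} = \left(- \frac{11}{6}\right) 213 = - \frac{781}{2}$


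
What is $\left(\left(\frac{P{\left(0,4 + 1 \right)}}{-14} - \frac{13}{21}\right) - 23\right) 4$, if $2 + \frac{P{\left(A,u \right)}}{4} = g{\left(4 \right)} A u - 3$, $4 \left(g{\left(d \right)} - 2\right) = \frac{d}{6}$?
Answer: $- \frac{1864}{21} \approx -88.762$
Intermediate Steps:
$g{\left(d \right)} = 2 + \frac{d}{24}$ ($g{\left(d \right)} = 2 + \frac{d \frac{1}{6}}{4} = 2 + \frac{\frac{1}{6} d}{4} = 2 + \frac{d}{24}$)
$P{\left(A,u \right)} = -20 + \frac{26 A u}{3}$ ($P{\left(A,u \right)} = -8 + 4 \left(\left(2 + \frac{1}{24} \cdot 4\right) A u - 3\right) = -8 + 4 \left(\left(2 + \frac{1}{6}\right) A u - 3\right) = -8 + 4 \left(\frac{13 A}{6} u - 3\right) = -8 + 4 \left(\frac{13 A u}{6} - 3\right) = -8 + 4 \left(-3 + \frac{13 A u}{6}\right) = -8 + \left(-12 + \frac{26 A u}{3}\right) = -20 + \frac{26 A u}{3}$)
$\left(\left(\frac{P{\left(0,4 + 1 \right)}}{-14} - \frac{13}{21}\right) - 23\right) 4 = \left(\left(\frac{-20 + \frac{26}{3} \cdot 0 \left(4 + 1\right)}{-14} - \frac{13}{21}\right) - 23\right) 4 = \left(\left(\left(-20 + \frac{26}{3} \cdot 0 \cdot 5\right) \left(- \frac{1}{14}\right) - \frac{13}{21}\right) - 23\right) 4 = \left(\left(\left(-20 + 0\right) \left(- \frac{1}{14}\right) - \frac{13}{21}\right) - 23\right) 4 = \left(\left(\left(-20\right) \left(- \frac{1}{14}\right) - \frac{13}{21}\right) - 23\right) 4 = \left(\left(\frac{10}{7} - \frac{13}{21}\right) - 23\right) 4 = \left(\frac{17}{21} - 23\right) 4 = \left(- \frac{466}{21}\right) 4 = - \frac{1864}{21}$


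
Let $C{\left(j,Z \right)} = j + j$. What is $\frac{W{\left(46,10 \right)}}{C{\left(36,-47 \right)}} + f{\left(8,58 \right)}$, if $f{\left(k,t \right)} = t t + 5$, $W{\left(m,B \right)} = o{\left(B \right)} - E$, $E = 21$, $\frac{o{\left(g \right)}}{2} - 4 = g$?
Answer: $\frac{242575}{72} \approx 3369.1$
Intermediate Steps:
$o{\left(g \right)} = 8 + 2 g$
$W{\left(m,B \right)} = -13 + 2 B$ ($W{\left(m,B \right)} = \left(8 + 2 B\right) - 21 = -13 + 2 B$)
$C{\left(j,Z \right)} = 2 j$
$f{\left(k,t \right)} = 5 + t^{2}$ ($f{\left(k,t \right)} = t^{2} + 5 = 5 + t^{2}$)
$\frac{W{\left(46,10 \right)}}{C{\left(36,-47 \right)}} + f{\left(8,58 \right)} = \frac{-13 + 2 \cdot 10}{2 \cdot 36} + \left(5 + 58^{2}\right) = \frac{-13 + 20}{72} + \left(5 + 3364\right) = 7 \cdot \frac{1}{72} + 3369 = \frac{7}{72} + 3369 = \frac{242575}{72}$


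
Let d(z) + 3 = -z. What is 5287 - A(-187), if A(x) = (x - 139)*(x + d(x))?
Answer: 4309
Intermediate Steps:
d(z) = -3 - z
A(x) = 417 - 3*x (A(x) = (x - 139)*(x + (-3 - x)) = (-139 + x)*(-3) = 417 - 3*x)
5287 - A(-187) = 5287 - (417 - 3*(-187)) = 5287 - (417 + 561) = 5287 - 1*978 = 5287 - 978 = 4309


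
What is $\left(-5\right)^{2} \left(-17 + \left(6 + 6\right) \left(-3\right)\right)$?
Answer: $-1325$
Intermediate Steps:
$\left(-5\right)^{2} \left(-17 + \left(6 + 6\right) \left(-3\right)\right) = 25 \left(-17 + 12 \left(-3\right)\right) = 25 \left(-17 - 36\right) = 25 \left(-53\right) = -1325$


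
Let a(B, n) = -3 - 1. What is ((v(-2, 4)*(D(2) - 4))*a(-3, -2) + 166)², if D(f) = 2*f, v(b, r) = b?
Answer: 27556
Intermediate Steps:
a(B, n) = -4
((v(-2, 4)*(D(2) - 4))*a(-3, -2) + 166)² = (-2*(2*2 - 4)*(-4) + 166)² = (-2*(4 - 4)*(-4) + 166)² = (-2*0*(-4) + 166)² = (0*(-4) + 166)² = (0 + 166)² = 166² = 27556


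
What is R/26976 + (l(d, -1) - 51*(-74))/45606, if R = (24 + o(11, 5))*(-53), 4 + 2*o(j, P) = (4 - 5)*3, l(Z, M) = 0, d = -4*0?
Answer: 17418835/410089152 ≈ 0.042476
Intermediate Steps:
d = 0
o(j, P) = -7/2 (o(j, P) = -2 + ((4 - 5)*3)/2 = -2 + (-1*3)/2 = -2 + (½)*(-3) = -2 - 3/2 = -7/2)
R = -2173/2 (R = (24 - 7/2)*(-53) = (41/2)*(-53) = -2173/2 ≈ -1086.5)
R/26976 + (l(d, -1) - 51*(-74))/45606 = -2173/2/26976 + (0 - 51*(-74))/45606 = -2173/2*1/26976 + (0 + 3774)*(1/45606) = -2173/53952 + 3774*(1/45606) = -2173/53952 + 629/7601 = 17418835/410089152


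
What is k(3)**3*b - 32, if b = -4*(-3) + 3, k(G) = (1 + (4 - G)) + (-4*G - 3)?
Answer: -32987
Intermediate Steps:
k(G) = 2 - 5*G (k(G) = (5 - G) + (-3 - 4*G) = 2 - 5*G)
b = 15 (b = 12 + 3 = 15)
k(3)**3*b - 32 = (2 - 5*3)**3*15 - 32 = (2 - 15)**3*15 - 32 = (-13)**3*15 - 32 = -2197*15 - 32 = -32955 - 32 = -32987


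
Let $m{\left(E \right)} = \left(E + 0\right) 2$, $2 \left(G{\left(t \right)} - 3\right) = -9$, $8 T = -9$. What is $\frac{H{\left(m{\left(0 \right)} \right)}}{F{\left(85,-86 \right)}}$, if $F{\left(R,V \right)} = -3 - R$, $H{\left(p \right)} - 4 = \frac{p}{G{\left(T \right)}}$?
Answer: $- \frac{1}{22} \approx -0.045455$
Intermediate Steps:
$T = - \frac{9}{8}$ ($T = \frac{1}{8} \left(-9\right) = - \frac{9}{8} \approx -1.125$)
$G{\left(t \right)} = - \frac{3}{2}$ ($G{\left(t \right)} = 3 + \frac{1}{2} \left(-9\right) = 3 - \frac{9}{2} = - \frac{3}{2}$)
$m{\left(E \right)} = 2 E$ ($m{\left(E \right)} = E 2 = 2 E$)
$H{\left(p \right)} = 4 - \frac{2 p}{3}$ ($H{\left(p \right)} = 4 + \frac{p}{- \frac{3}{2}} = 4 + p \left(- \frac{2}{3}\right) = 4 - \frac{2 p}{3}$)
$\frac{H{\left(m{\left(0 \right)} \right)}}{F{\left(85,-86 \right)}} = \frac{4 - \frac{2 \cdot 2 \cdot 0}{3}}{-3 - 85} = \frac{4 - 0}{-3 - 85} = \frac{4 + 0}{-88} = 4 \left(- \frac{1}{88}\right) = - \frac{1}{22}$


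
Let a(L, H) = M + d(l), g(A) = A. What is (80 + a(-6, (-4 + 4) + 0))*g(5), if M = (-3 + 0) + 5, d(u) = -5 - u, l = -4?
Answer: 405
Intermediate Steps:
M = 2 (M = -3 + 5 = 2)
a(L, H) = 1 (a(L, H) = 2 + (-5 - 1*(-4)) = 2 + (-5 + 4) = 2 - 1 = 1)
(80 + a(-6, (-4 + 4) + 0))*g(5) = (80 + 1)*5 = 81*5 = 405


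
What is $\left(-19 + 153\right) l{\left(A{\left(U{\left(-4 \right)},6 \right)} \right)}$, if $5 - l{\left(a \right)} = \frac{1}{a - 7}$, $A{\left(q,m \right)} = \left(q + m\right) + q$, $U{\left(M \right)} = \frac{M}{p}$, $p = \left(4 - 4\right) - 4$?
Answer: $536$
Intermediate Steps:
$p = -4$ ($p = 0 - 4 = -4$)
$U{\left(M \right)} = - \frac{M}{4}$ ($U{\left(M \right)} = \frac{M}{-4} = M \left(- \frac{1}{4}\right) = - \frac{M}{4}$)
$A{\left(q,m \right)} = m + 2 q$ ($A{\left(q,m \right)} = \left(m + q\right) + q = m + 2 q$)
$l{\left(a \right)} = 5 - \frac{1}{-7 + a}$ ($l{\left(a \right)} = 5 - \frac{1}{a - 7} = 5 - \frac{1}{-7 + a}$)
$\left(-19 + 153\right) l{\left(A{\left(U{\left(-4 \right)},6 \right)} \right)} = \left(-19 + 153\right) \frac{-36 + 5 \left(6 + 2 \left(\left(- \frac{1}{4}\right) \left(-4\right)\right)\right)}{-7 + \left(6 + 2 \left(\left(- \frac{1}{4}\right) \left(-4\right)\right)\right)} = 134 \frac{-36 + 5 \left(6 + 2 \cdot 1\right)}{-7 + \left(6 + 2 \cdot 1\right)} = 134 \frac{-36 + 5 \left(6 + 2\right)}{-7 + \left(6 + 2\right)} = 134 \frac{-36 + 5 \cdot 8}{-7 + 8} = 134 \frac{-36 + 40}{1} = 134 \cdot 1 \cdot 4 = 134 \cdot 4 = 536$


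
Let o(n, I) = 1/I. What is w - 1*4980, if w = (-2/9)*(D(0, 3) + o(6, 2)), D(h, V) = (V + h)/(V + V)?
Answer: -44822/9 ≈ -4980.2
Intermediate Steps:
D(h, V) = (V + h)/(2*V) (D(h, V) = (V + h)/((2*V)) = (V + h)*(1/(2*V)) = (V + h)/(2*V))
w = -2/9 (w = (-2/9)*((½)*(3 + 0)/3 + 1/2) = (-2*⅑)*((½)*(⅓)*3 + ½) = -2*(½ + ½)/9 = -2/9*1 = -2/9 ≈ -0.22222)
w - 1*4980 = -2/9 - 1*4980 = -2/9 - 4980 = -44822/9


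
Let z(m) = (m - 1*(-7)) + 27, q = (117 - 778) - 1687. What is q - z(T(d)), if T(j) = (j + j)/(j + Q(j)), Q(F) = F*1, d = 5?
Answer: -2383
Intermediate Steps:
Q(F) = F
T(j) = 1 (T(j) = (j + j)/(j + j) = (2*j)/((2*j)) = (2*j)*(1/(2*j)) = 1)
q = -2348 (q = -661 - 1687 = -2348)
z(m) = 34 + m (z(m) = (m + 7) + 27 = (7 + m) + 27 = 34 + m)
q - z(T(d)) = -2348 - (34 + 1) = -2348 - 1*35 = -2348 - 35 = -2383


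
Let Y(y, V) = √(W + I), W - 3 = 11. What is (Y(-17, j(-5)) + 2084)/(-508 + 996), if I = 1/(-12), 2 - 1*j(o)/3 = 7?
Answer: 521/122 + √501/2928 ≈ 4.2781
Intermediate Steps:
W = 14 (W = 3 + 11 = 14)
j(o) = -15 (j(o) = 6 - 3*7 = 6 - 21 = -15)
I = -1/12 ≈ -0.083333
Y(y, V) = √501/6 (Y(y, V) = √(14 - 1/12) = √(167/12) = √501/6)
(Y(-17, j(-5)) + 2084)/(-508 + 996) = (√501/6 + 2084)/(-508 + 996) = (2084 + √501/6)/488 = (2084 + √501/6)*(1/488) = 521/122 + √501/2928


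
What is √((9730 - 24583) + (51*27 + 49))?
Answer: I*√13427 ≈ 115.87*I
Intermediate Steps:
√((9730 - 24583) + (51*27 + 49)) = √(-14853 + (1377 + 49)) = √(-14853 + 1426) = √(-13427) = I*√13427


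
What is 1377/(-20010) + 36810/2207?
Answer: 244509687/14720690 ≈ 16.610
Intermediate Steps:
1377/(-20010) + 36810/2207 = 1377*(-1/20010) + 36810*(1/2207) = -459/6670 + 36810/2207 = 244509687/14720690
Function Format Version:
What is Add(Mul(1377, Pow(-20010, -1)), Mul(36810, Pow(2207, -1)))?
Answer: Rational(244509687, 14720690) ≈ 16.610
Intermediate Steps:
Add(Mul(1377, Pow(-20010, -1)), Mul(36810, Pow(2207, -1))) = Add(Mul(1377, Rational(-1, 20010)), Mul(36810, Rational(1, 2207))) = Add(Rational(-459, 6670), Rational(36810, 2207)) = Rational(244509687, 14720690)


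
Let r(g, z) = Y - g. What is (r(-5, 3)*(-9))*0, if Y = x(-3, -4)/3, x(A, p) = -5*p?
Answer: 0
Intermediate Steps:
Y = 20/3 (Y = -5*(-4)/3 = 20*(⅓) = 20/3 ≈ 6.6667)
r(g, z) = 20/3 - g
(r(-5, 3)*(-9))*0 = ((20/3 - 1*(-5))*(-9))*0 = ((20/3 + 5)*(-9))*0 = ((35/3)*(-9))*0 = -105*0 = 0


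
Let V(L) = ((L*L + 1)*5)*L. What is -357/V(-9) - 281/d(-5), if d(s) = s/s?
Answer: -345511/1230 ≈ -280.90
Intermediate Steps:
d(s) = 1
V(L) = L*(5 + 5*L²) (V(L) = ((L² + 1)*5)*L = ((1 + L²)*5)*L = (5 + 5*L²)*L = L*(5 + 5*L²))
-357/V(-9) - 281/d(-5) = -357*(-1/(45*(1 + (-9)²))) - 281/1 = -357*(-1/(45*(1 + 81))) - 281*1 = -357/(5*(-9)*82) - 281 = -357/(-3690) - 281 = -357*(-1/3690) - 281 = 119/1230 - 281 = -345511/1230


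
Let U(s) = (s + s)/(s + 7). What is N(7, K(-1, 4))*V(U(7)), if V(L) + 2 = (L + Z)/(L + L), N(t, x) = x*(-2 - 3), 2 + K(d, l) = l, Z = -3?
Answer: 30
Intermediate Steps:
K(d, l) = -2 + l
N(t, x) = -5*x (N(t, x) = x*(-5) = -5*x)
U(s) = 2*s/(7 + s) (U(s) = (2*s)/(7 + s) = 2*s/(7 + s))
V(L) = -2 + (-3 + L)/(2*L) (V(L) = -2 + (L - 3)/(L + L) = -2 + (-3 + L)/((2*L)) = -2 + (-3 + L)*(1/(2*L)) = -2 + (-3 + L)/(2*L))
N(7, K(-1, 4))*V(U(7)) = (-5*(-2 + 4))*(3*(-1 - 2*7/(7 + 7))/(2*((2*7/(7 + 7))))) = (-5*2)*(3*(-1 - 2*7/14)/(2*((2*7/14)))) = -15*(-1 - 2*7/14)/(2*7*(1/14)) = -15*(-1 - 1*1)/1 = -15*(-1 - 1) = -15*(-2) = -10*(-3) = 30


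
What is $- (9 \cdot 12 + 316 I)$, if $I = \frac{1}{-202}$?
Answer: $- \frac{10750}{101} \approx -106.44$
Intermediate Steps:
$I = - \frac{1}{202} \approx -0.0049505$
$- (9 \cdot 12 + 316 I) = - (9 \cdot 12 + 316 \left(- \frac{1}{202}\right)) = - (108 - \frac{158}{101}) = \left(-1\right) \frac{10750}{101} = - \frac{10750}{101}$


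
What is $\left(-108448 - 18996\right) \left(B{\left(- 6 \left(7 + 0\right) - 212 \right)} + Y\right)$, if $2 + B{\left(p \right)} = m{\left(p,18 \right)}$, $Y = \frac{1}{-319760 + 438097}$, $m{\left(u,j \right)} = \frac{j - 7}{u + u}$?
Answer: $\frac{3872118020851}{15028799} \approx 2.5765 \cdot 10^{5}$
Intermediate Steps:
$m{\left(u,j \right)} = \frac{-7 + j}{2 u}$
$Y = \frac{1}{118337} \approx 8.4504 \cdot 10^{-6}$
$B{\left(p \right)} = -2 + \frac{11}{2 p}$ ($B{\left(p \right)} = -2 + \frac{-7 + 18}{2 p} = -2 + \frac{1}{2} \frac{1}{p} 11 = -2 + \frac{11}{2 p}$)
$\left(-108448 - 18996\right) \left(B{\left(- 6 \left(7 + 0\right) - 212 \right)} + Y\right) = \left(-108448 - 18996\right) \left(\left(-2 + \frac{11}{2 \left(- 6 \left(7 + 0\right) - 212\right)}\right) + \frac{1}{118337}\right) = - 127444 \left(\left(-2 + \frac{11}{2 \left(\left(-6\right) 7 - 212\right)}\right) + \frac{1}{118337}\right) = - 127444 \left(\left(-2 + \frac{11}{2 \left(-42 - 212\right)}\right) + \frac{1}{118337}\right) = - 127444 \left(\left(-2 + \frac{11}{2 \left(-254\right)}\right) + \frac{1}{118337}\right) = - 127444 \left(\left(-2 + \frac{11}{2} \left(- \frac{1}{254}\right)\right) + \frac{1}{118337}\right) = - 127444 \left(\left(-2 - \frac{11}{508}\right) + \frac{1}{118337}\right) = - 127444 \left(- \frac{1027}{508} + \frac{1}{118337}\right) = \left(-127444\right) \left(- \frac{121531591}{60115196}\right) = \frac{3872118020851}{15028799}$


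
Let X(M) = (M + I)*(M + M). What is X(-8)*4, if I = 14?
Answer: -384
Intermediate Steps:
X(M) = 2*M*(14 + M) (X(M) = (M + 14)*(M + M) = (14 + M)*(2*M) = 2*M*(14 + M))
X(-8)*4 = (2*(-8)*(14 - 8))*4 = (2*(-8)*6)*4 = -96*4 = -384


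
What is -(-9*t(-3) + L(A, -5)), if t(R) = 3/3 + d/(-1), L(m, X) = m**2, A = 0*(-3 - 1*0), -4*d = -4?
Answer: 0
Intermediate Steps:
d = 1 (d = -1/4*(-4) = 1)
A = 0 (A = 0*(-3 + 0) = 0*(-3) = 0)
t(R) = 0 (t(R) = 3/3 + 1/(-1) = 3*(1/3) + 1*(-1) = 1 - 1 = 0)
-(-9*t(-3) + L(A, -5)) = -(-9*0 + 0**2) = -(0 + 0) = -1*0 = 0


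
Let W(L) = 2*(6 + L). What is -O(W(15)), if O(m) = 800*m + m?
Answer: -33642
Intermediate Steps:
W(L) = 12 + 2*L
O(m) = 801*m
-O(W(15)) = -801*(12 + 2*15) = -801*(12 + 30) = -801*42 = -1*33642 = -33642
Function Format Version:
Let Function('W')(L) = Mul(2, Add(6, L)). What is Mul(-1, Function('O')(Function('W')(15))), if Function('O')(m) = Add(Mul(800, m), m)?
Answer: -33642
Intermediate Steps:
Function('W')(L) = Add(12, Mul(2, L))
Function('O')(m) = Mul(801, m)
Mul(-1, Function('O')(Function('W')(15))) = Mul(-1, Mul(801, Add(12, Mul(2, 15)))) = Mul(-1, Mul(801, Add(12, 30))) = Mul(-1, Mul(801, 42)) = Mul(-1, 33642) = -33642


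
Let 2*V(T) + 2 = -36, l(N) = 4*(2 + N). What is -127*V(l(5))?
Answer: 2413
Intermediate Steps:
l(N) = 8 + 4*N
V(T) = -19 (V(T) = -1 + (½)*(-36) = -1 - 18 = -19)
-127*V(l(5)) = -127*(-19) = 2413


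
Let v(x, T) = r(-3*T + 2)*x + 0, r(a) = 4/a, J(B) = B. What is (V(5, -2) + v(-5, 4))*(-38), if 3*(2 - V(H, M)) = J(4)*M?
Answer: -760/3 ≈ -253.33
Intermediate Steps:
v(x, T) = 4*x/(2 - 3*T) (v(x, T) = (4/(-3*T + 2))*x + 0 = (4/(2 - 3*T))*x + 0 = 4*x/(2 - 3*T) + 0 = 4*x/(2 - 3*T))
V(H, M) = 2 - 4*M/3
(V(5, -2) + v(-5, 4))*(-38) = ((2 - 4/3*(-2)) - 4*(-5)/(-2 + 3*4))*(-38) = ((2 + 8/3) - 4*(-5)/(-2 + 12))*(-38) = (14/3 - 4*(-5)/10)*(-38) = (14/3 - 4*(-5)*⅒)*(-38) = (14/3 + 2)*(-38) = (20/3)*(-38) = -760/3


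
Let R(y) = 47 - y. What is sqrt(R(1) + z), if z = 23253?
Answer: sqrt(23299) ≈ 152.64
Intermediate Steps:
sqrt(R(1) + z) = sqrt((47 - 1*1) + 23253) = sqrt((47 - 1) + 23253) = sqrt(46 + 23253) = sqrt(23299)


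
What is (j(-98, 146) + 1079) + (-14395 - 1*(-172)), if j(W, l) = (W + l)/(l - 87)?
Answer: -775448/59 ≈ -13143.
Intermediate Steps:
j(W, l) = (W + l)/(-87 + l)
(j(-98, 146) + 1079) + (-14395 - 1*(-172)) = ((-98 + 146)/(-87 + 146) + 1079) + (-14395 - 1*(-172)) = (48/59 + 1079) + (-14395 + 172) = ((1/59)*48 + 1079) - 14223 = (48/59 + 1079) - 14223 = 63709/59 - 14223 = -775448/59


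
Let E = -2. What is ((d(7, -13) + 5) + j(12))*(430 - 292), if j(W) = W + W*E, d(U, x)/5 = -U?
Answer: -5796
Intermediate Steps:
d(U, x) = -5*U (d(U, x) = 5*(-U) = -5*U)
j(W) = -W (j(W) = W + W*(-2) = W - 2*W = -W)
((d(7, -13) + 5) + j(12))*(430 - 292) = ((-5*7 + 5) - 1*12)*(430 - 292) = ((-35 + 5) - 12)*138 = (-30 - 12)*138 = -42*138 = -5796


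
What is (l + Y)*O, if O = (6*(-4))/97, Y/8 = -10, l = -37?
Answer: 2808/97 ≈ 28.948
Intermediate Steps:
Y = -80 (Y = 8*(-10) = -80)
O = -24/97 (O = -24*1/97 = -24/97 ≈ -0.24742)
(l + Y)*O = (-37 - 80)*(-24/97) = -117*(-24/97) = 2808/97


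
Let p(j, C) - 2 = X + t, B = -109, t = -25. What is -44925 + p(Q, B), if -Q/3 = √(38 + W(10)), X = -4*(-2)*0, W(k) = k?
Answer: -44948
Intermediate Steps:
X = 0 (X = 8*0 = 0)
Q = -12*√3 (Q = -3*√(38 + 10) = -12*√3 ≈ -20.785)
p(j, C) = -23 (p(j, C) = 2 + (0 - 25) = 2 - 25 = -23)
-44925 + p(Q, B) = -44925 - 23 = -44948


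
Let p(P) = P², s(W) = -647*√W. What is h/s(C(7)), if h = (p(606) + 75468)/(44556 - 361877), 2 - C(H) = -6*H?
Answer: 221352*√11/2258373557 ≈ 0.00032508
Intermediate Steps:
C(H) = 2 + 6*H (C(H) = 2 - (-6)*H = 2 + 6*H)
h = -442704/317321 (h = (606² + 75468)/(44556 - 361877) = (367236 + 75468)/(-317321) = 442704*(-1/317321) = -442704/317321 ≈ -1.3951)
h/s(C(7)) = -442704*(-1/(647*√(2 + 6*7)))/317321 = -442704*(-1/(647*√(2 + 42)))/317321 = -442704*(-√11/14234)/317321 = -(-221352)*√11/2258373557 = 221352*√11/2258373557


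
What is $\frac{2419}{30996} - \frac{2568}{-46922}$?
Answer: $\frac{2354903}{17736516} \approx 0.13277$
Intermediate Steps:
$\frac{2419}{30996} - \frac{2568}{-46922} = 2419 \cdot \frac{1}{30996} - - \frac{1284}{23461} = \frac{59}{756} + \frac{1284}{23461} = \frac{2354903}{17736516}$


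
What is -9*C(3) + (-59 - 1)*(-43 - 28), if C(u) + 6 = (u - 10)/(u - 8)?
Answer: 21507/5 ≈ 4301.4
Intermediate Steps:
C(u) = -6 + (-10 + u)/(-8 + u) (C(u) = -6 + (u - 10)/(u - 8) = -6 + (-10 + u)/(-8 + u))
-9*C(3) + (-59 - 1)*(-43 - 28) = -9*(38 - 5*3)/(-8 + 3) + (-59 - 1)*(-43 - 28) = -9*(38 - 15)/(-5) - 60*(-71) = -(-9)*23/5 + 4260 = -9*(-23/5) + 4260 = 207/5 + 4260 = 21507/5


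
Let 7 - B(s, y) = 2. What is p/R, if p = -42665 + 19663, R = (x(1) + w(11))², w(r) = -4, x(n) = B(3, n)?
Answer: -23002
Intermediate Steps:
B(s, y) = 5 (B(s, y) = 7 - 1*2 = 7 - 2 = 5)
x(n) = 5
R = 1 (R = (5 - 4)² = 1² = 1)
p = -23002
p/R = -23002/1 = -23002*1 = -23002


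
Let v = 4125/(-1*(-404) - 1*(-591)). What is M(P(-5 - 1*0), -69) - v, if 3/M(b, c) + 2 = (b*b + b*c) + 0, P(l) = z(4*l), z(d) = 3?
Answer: -165597/39800 ≈ -4.1607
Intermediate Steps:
P(l) = 3
M(b, c) = 3/(-2 + b² + b*c) (M(b, c) = 3/(-2 + ((b*b + b*c) + 0)) = 3/(-2 + ((b² + b*c) + 0)) = 3/(-2 + (b² + b*c)) = 3/(-2 + b² + b*c))
v = 825/199 (v = 4125/(404 + 591) = 4125/995 = 4125*(1/995) = 825/199 ≈ 4.1457)
M(P(-5 - 1*0), -69) - v = 3/(-2 + 3² + 3*(-69)) - 1*825/199 = 3/(-2 + 9 - 207) - 825/199 = 3/(-200) - 825/199 = 3*(-1/200) - 825/199 = -3/200 - 825/199 = -165597/39800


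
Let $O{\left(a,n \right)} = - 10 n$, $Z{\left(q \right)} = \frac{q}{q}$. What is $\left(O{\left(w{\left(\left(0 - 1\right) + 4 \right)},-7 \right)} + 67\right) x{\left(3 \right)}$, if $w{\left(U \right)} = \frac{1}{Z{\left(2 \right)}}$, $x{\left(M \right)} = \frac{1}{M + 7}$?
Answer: $\frac{137}{10} \approx 13.7$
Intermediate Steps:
$x{\left(M \right)} = \frac{1}{7 + M}$
$Z{\left(q \right)} = 1$
$w{\left(U \right)} = 1$ ($w{\left(U \right)} = 1^{-1} = 1$)
$\left(O{\left(w{\left(\left(0 - 1\right) + 4 \right)},-7 \right)} + 67\right) x{\left(3 \right)} = \frac{\left(-10\right) \left(-7\right) + 67}{7 + 3} = \frac{70 + 67}{10} = 137 \cdot \frac{1}{10} = \frac{137}{10}$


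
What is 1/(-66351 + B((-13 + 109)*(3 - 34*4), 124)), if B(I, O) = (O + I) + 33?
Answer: -1/78962 ≈ -1.2664e-5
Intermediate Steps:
B(I, O) = 33 + I + O (B(I, O) = (I + O) + 33 = 33 + I + O)
1/(-66351 + B((-13 + 109)*(3 - 34*4), 124)) = 1/(-66351 + (33 + (-13 + 109)*(3 - 34*4) + 124)) = 1/(-66351 + (33 + 96*(3 - 136) + 124)) = 1/(-66351 + (33 + 96*(-133) + 124)) = 1/(-66351 + (33 - 12768 + 124)) = 1/(-66351 - 12611) = 1/(-78962) = -1/78962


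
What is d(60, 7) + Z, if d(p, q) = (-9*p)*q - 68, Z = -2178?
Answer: -6026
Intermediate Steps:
d(p, q) = -68 - 9*p*q (d(p, q) = -9*p*q - 68 = -68 - 9*p*q)
d(60, 7) + Z = (-68 - 9*60*7) - 2178 = (-68 - 3780) - 2178 = -3848 - 2178 = -6026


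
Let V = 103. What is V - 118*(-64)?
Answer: 7655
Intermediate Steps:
V - 118*(-64) = 103 - 118*(-64) = 103 + 7552 = 7655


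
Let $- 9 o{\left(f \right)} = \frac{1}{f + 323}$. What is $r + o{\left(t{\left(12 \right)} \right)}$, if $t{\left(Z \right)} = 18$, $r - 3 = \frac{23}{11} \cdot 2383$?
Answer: $\frac{15300917}{3069} \approx 4985.6$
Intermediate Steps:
$r = \frac{54842}{11}$ ($r = 3 + \frac{23}{11} \cdot 2383 = 3 + \frac{54809}{11} = \frac{54842}{11} \approx 4985.6$)
$o{\left(f \right)} = - \frac{1}{9 \left(323 + f\right)}$ ($o{\left(f \right)} = - \frac{1}{9 \left(f + 323\right)} = - \frac{1}{9 \left(323 + f\right)}$)
$r + o{\left(t{\left(12 \right)} \right)} = \frac{54842}{11} - \frac{1}{2907 + 9 \cdot 18} = \frac{54842}{11} - \frac{1}{2907 + 162} = \frac{54842}{11} - \frac{1}{3069} = \frac{15300917}{3069}$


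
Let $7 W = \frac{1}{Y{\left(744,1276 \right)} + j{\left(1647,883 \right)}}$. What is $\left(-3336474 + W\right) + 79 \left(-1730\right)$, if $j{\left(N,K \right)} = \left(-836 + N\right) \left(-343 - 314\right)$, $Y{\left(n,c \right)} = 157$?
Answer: $- \frac{12950277301361}{3728690} \approx -3.4731 \cdot 10^{6}$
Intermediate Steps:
$j{\left(N,K \right)} = 549252 - 657 N$ ($j{\left(N,K \right)} = \left(-836 + N\right) \left(-657\right) = 549252 - 657 N$)
$W = - \frac{1}{3728690}$ ($W = \frac{1}{7 \left(157 + \left(549252 - 1082079\right)\right)} = \frac{1}{7 \left(157 - 532827\right)} = \frac{1}{7 \left(-532670\right)} = \frac{1}{7} \left(- \frac{1}{532670}\right) = - \frac{1}{3728690} \approx -2.6819 \cdot 10^{-7}$)
$\left(-3336474 + W\right) + 79 \left(-1730\right) = \left(-3336474 - \frac{1}{3728690}\right) + 79 \left(-1730\right) = - \frac{12440677239061}{3728690} - 136670 = - \frac{12950277301361}{3728690}$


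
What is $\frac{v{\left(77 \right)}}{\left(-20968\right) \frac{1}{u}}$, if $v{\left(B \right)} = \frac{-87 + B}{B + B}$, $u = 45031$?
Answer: $\frac{32165}{230648} \approx 0.13945$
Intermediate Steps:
$v{\left(B \right)} = \frac{-87 + B}{2 B}$
$\frac{v{\left(77 \right)}}{\left(-20968\right) \frac{1}{u}} = \frac{\frac{1}{2} \cdot \frac{1}{77} \left(-87 + 77\right)}{\left(-20968\right) \frac{1}{45031}} = \frac{\frac{1}{2} \cdot \frac{1}{77} \left(-10\right)}{\left(-20968\right) \frac{1}{45031}} = - \frac{5}{77 \left(- \frac{20968}{45031}\right)} = \left(- \frac{5}{77}\right) \left(- \frac{45031}{20968}\right) = \frac{32165}{230648}$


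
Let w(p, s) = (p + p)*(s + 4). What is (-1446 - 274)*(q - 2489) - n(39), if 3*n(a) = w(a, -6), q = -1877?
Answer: 7509572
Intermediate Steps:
w(p, s) = 2*p*(4 + s) (w(p, s) = (2*p)*(4 + s) = 2*p*(4 + s))
n(a) = -4*a/3 (n(a) = (2*a*(4 - 6))/3 = (2*a*(-2))/3 = (-4*a)/3 = -4*a/3)
(-1446 - 274)*(q - 2489) - n(39) = (-1446 - 274)*(-1877 - 2489) - (-4)*39/3 = -1720*(-4366) - 1*(-52) = 7509520 + 52 = 7509572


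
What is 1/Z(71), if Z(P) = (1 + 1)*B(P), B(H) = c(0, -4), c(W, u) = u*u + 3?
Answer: 1/38 ≈ 0.026316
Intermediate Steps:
c(W, u) = 3 + u**2 (c(W, u) = u**2 + 3 = 3 + u**2)
B(H) = 19 (B(H) = 3 + (-4)**2 = 3 + 16 = 19)
Z(P) = 38 (Z(P) = (1 + 1)*19 = 2*19 = 38)
1/Z(71) = 1/38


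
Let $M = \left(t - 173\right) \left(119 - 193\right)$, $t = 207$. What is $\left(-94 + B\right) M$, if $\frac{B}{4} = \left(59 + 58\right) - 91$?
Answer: $-25160$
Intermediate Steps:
$B = 104$ ($B = 4 \left(\left(59 + 58\right) - 91\right) = 4 \left(117 - 91\right) = 4 \cdot 26 = 104$)
$M = -2516$ ($M = \left(207 - 173\right) \left(119 - 193\right) = 34 \left(-74\right) = -2516$)
$\left(-94 + B\right) M = \left(-94 + 104\right) \left(-2516\right) = 10 \left(-2516\right) = -25160$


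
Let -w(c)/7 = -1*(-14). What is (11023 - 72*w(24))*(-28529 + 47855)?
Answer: 349394754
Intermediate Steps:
w(c) = -98 (w(c) = -(-7)*(-14) = -7*14 = -98)
(11023 - 72*w(24))*(-28529 + 47855) = (11023 - 72*(-98))*(-28529 + 47855) = (11023 + 7056)*19326 = 18079*19326 = 349394754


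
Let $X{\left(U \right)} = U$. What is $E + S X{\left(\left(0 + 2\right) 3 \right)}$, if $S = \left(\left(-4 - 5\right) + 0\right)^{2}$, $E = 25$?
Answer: $511$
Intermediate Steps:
$S = 81$ ($S = \left(-9 + 0\right)^{2} = \left(-9\right)^{2} = 81$)
$E + S X{\left(\left(0 + 2\right) 3 \right)} = 25 + 81 \left(0 + 2\right) 3 = 25 + 81 \cdot 2 \cdot 3 = 25 + 81 \cdot 6 = 25 + 486 = 511$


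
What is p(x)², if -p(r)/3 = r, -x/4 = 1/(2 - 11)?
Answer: 16/9 ≈ 1.7778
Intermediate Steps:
x = 4/9 (x = -4/(2 - 11) = -4/(-9) = -4*(-⅑) = 4/9 ≈ 0.44444)
p(r) = -3*r
p(x)² = (-3*4/9)² = (-4/3)² = 16/9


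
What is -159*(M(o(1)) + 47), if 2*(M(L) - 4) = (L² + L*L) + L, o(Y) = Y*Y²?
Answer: -16695/2 ≈ -8347.5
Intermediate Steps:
o(Y) = Y³
M(L) = 4 + L² + L/2 (M(L) = 4 + ((L² + L*L) + L)/2 = 4 + ((L² + L²) + L)/2 = 4 + (2*L² + L)/2 = 4 + (L + 2*L²)/2 = 4 + (L² + L/2) = 4 + L² + L/2)
-159*(M(o(1)) + 47) = -159*((4 + (1³)² + (½)*1³) + 47) = -159*((4 + 1² + (½)*1) + 47) = -159*((4 + 1 + ½) + 47) = -159*(11/2 + 47) = -159*105/2 = -16695/2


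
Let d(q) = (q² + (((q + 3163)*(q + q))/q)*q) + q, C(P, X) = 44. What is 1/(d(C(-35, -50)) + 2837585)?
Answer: 1/3121781 ≈ 3.2033e-7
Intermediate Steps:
d(q) = q + q² + q*(6326 + 2*q) (d(q) = (q² + (((3163 + q)*(2*q))/q)*q) + q = (q² + ((2*q*(3163 + q))/q)*q) + q = (q² + (6326 + 2*q)*q) + q = (q² + q*(6326 + 2*q)) + q = q + q² + q*(6326 + 2*q))
1/(d(C(-35, -50)) + 2837585) = 1/(3*44*(2109 + 44) + 2837585) = 1/(3*44*2153 + 2837585) = 1/(284196 + 2837585) = 1/3121781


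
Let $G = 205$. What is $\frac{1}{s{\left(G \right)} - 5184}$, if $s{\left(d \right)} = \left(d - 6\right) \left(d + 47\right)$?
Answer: $\frac{1}{44964} \approx 2.224 \cdot 10^{-5}$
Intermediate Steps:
$s{\left(d \right)} = \left(-6 + d\right) \left(47 + d\right)$
$\frac{1}{s{\left(G \right)} - 5184} = \frac{1}{\left(-282 + 205^{2} + 41 \cdot 205\right) - 5184} = \frac{1}{\left(-282 + 42025 + 8405\right) - 5184} = \frac{1}{50148 - 5184} = \frac{1}{44964}$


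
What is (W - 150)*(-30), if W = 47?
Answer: 3090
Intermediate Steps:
(W - 150)*(-30) = (47 - 150)*(-30) = -103*(-30) = 3090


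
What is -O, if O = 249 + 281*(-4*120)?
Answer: 134631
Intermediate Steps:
O = -134631 (O = 249 + 281*(-480) = 249 - 134880 = -134631)
-O = -1*(-134631) = 134631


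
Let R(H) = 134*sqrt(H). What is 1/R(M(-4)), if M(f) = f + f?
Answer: -I*sqrt(2)/536 ≈ -0.0026385*I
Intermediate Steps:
M(f) = 2*f
1/R(M(-4)) = 1/(134*sqrt(2*(-4))) = 1/(134*sqrt(-8)) = 1/(134*(2*I*sqrt(2))) = 1/(268*I*sqrt(2)) = -I*sqrt(2)/536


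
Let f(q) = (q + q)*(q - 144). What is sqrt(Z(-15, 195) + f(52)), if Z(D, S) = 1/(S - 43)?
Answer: I*sqrt(55264730)/76 ≈ 97.816*I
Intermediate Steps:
Z(D, S) = 1/(-43 + S)
f(q) = 2*q*(-144 + q) (f(q) = (2*q)*(-144 + q) = 2*q*(-144 + q))
sqrt(Z(-15, 195) + f(52)) = sqrt(1/(-43 + 195) + 2*52*(-144 + 52)) = sqrt(1/152 + 2*52*(-92)) = sqrt(1/152 - 9568) = sqrt(-1454335/152) = I*sqrt(55264730)/76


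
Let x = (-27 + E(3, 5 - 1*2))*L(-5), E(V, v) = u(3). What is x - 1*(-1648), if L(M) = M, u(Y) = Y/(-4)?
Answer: 7147/4 ≈ 1786.8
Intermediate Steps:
u(Y) = -Y/4 (u(Y) = Y*(-1/4) = -Y/4)
E(V, v) = -3/4 (E(V, v) = -1/4*3 = -3/4)
x = 555/4 (x = (-27 - 3/4)*(-5) = -111/4*(-5) = 555/4 ≈ 138.75)
x - 1*(-1648) = 555/4 - 1*(-1648) = 555/4 + 1648 = 7147/4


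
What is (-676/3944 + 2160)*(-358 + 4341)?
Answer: 8482160953/986 ≈ 8.6026e+6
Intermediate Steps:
(-676/3944 + 2160)*(-358 + 4341) = (-676*1/3944 + 2160)*3983 = (-169/986 + 2160)*3983 = (2129591/986)*3983 = 8482160953/986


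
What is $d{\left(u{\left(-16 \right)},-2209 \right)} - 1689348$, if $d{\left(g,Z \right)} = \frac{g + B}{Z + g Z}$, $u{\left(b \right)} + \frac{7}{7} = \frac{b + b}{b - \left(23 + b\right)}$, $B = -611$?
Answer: $- \frac{29854154345}{17672} \approx -1.6893 \cdot 10^{6}$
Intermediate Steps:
$u{\left(b \right)} = -1 - \frac{2 b}{23}$ ($u{\left(b \right)} = -1 + \frac{b + b}{b - \left(23 + b\right)} = -1 + \frac{2 b}{-23} = -1 + 2 b \left(- \frac{1}{23}\right) = -1 - \frac{2 b}{23}$)
$d{\left(g,Z \right)} = \frac{-611 + g}{Z + Z g}$ ($d{\left(g,Z \right)} = \frac{g - 611}{Z + g Z} = \frac{-611 + g}{Z + Z g}$)
$d{\left(u{\left(-16 \right)},-2209 \right)} - 1689348 = \frac{-611 - - \frac{9}{23}}{\left(-2209\right) \left(1 - - \frac{9}{23}\right)} - 1689348 = - \frac{-611 + \left(-1 + \frac{32}{23}\right)}{2209 \left(1 + \left(-1 + \frac{32}{23}\right)\right)} - 1689348 = - \frac{-611 + \frac{9}{23}}{2209 \left(1 + \frac{9}{23}\right)} - 1689348 = \left(- \frac{1}{2209}\right) \frac{1}{\frac{32}{23}} \left(- \frac{14044}{23}\right) - 1689348 = \left(- \frac{1}{2209}\right) \frac{23}{32} \left(- \frac{14044}{23}\right) - 1689348 = \frac{3511}{17672} - 1689348 = - \frac{29854154345}{17672}$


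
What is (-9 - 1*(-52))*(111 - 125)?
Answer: -602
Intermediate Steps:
(-9 - 1*(-52))*(111 - 125) = (-9 + 52)*(-14) = 43*(-14) = -602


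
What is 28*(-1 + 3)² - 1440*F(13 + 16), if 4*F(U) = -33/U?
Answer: 15128/29 ≈ 521.66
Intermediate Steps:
F(U) = -33/(4*U) (F(U) = (-33/U)/4 = -33/(4*U))
28*(-1 + 3)² - 1440*F(13 + 16) = 28*(-1 + 3)² - (-11880)/(13 + 16) = 28*2² - (-11880)/29 = 28*4 - (-11880)/29 = 112 - 1440*(-33/116) = 112 + 11880/29 = 15128/29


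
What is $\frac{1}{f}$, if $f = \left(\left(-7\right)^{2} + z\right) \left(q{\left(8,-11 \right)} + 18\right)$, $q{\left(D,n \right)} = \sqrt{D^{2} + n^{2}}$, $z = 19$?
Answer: $\frac{9}{4726} - \frac{\sqrt{185}}{9452} \approx 0.00046535$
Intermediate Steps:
$f = 1224 + 68 \sqrt{185}$ ($f = \left(\left(-7\right)^{2} + 19\right) \left(\sqrt{8^{2} + \left(-11\right)^{2}} + 18\right) = \left(49 + 19\right) \left(\sqrt{64 + 121} + 18\right) = 68 \left(\sqrt{185} + 18\right) = 68 \left(18 + \sqrt{185}\right) = 1224 + 68 \sqrt{185} \approx 2148.9$)
$\frac{1}{f} = \frac{1}{1224 + 68 \sqrt{185}}$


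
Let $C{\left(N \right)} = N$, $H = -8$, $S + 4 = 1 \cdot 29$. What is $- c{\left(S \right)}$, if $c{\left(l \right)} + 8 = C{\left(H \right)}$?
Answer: $16$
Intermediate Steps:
$S = 25$ ($S = -4 + 1 \cdot 29 = -4 + 29 = 25$)
$c{\left(l \right)} = -16$ ($c{\left(l \right)} = -8 - 8 = -16$)
$- c{\left(S \right)} = \left(-1\right) \left(-16\right) = 16$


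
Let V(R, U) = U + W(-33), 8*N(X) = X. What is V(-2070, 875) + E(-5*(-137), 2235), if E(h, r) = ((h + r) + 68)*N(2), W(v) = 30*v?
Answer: 632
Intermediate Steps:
N(X) = X/8
V(R, U) = -990 + U (V(R, U) = U + 30*(-33) = U - 990 = -990 + U)
E(h, r) = 17 + h/4 + r/4 (E(h, r) = ((h + r) + 68)*((1/8)*2) = (68 + h + r)*(1/4) = 17 + h/4 + r/4)
V(-2070, 875) + E(-5*(-137), 2235) = (-990 + 875) + (17 + (-5*(-137))/4 + (1/4)*2235) = -115 + (17 + (1/4)*685 + 2235/4) = -115 + (17 + 685/4 + 2235/4) = -115 + 747 = 632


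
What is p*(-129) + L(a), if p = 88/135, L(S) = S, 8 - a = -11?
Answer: -2929/45 ≈ -65.089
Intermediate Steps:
a = 19 (a = 8 - 1*(-11) = 8 + 11 = 19)
p = 88/135 (p = 88*(1/135) = 88/135 ≈ 0.65185)
p*(-129) + L(a) = (88/135)*(-129) + 19 = -3784/45 + 19 = -2929/45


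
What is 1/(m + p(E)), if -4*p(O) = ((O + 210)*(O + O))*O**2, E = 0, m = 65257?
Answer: 1/65257 ≈ 1.5324e-5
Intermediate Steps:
p(O) = -O**3*(210 + O)/2 (p(O) = -(O + 210)*(O + O)*O**2/4 = -(210 + O)*(2*O)*O**2/4 = -2*O*(210 + O)*O**2/4 = -O**3*(210 + O)/2)
1/(m + p(E)) = 1/(65257 + (1/2)*0**3*(-210 - 1*0)) = 1/(65257 + (1/2)*0*(-210 + 0)) = 1/(65257 + (1/2)*0*(-210)) = 1/(65257 + 0) = 1/65257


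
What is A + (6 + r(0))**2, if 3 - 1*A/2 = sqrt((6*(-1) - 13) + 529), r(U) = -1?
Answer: 31 - 2*sqrt(510) ≈ -14.166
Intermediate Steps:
A = 6 - 2*sqrt(510) (A = 6 - 2*sqrt((6*(-1) - 13) + 529) = 6 - 2*sqrt((-6 - 13) + 529) = 6 - 2*sqrt(-19 + 529) = 6 - 2*sqrt(510) ≈ -39.166)
A + (6 + r(0))**2 = (6 - 2*sqrt(510)) + (6 - 1)**2 = (6 - 2*sqrt(510)) + 5**2 = (6 - 2*sqrt(510)) + 25 = 31 - 2*sqrt(510)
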